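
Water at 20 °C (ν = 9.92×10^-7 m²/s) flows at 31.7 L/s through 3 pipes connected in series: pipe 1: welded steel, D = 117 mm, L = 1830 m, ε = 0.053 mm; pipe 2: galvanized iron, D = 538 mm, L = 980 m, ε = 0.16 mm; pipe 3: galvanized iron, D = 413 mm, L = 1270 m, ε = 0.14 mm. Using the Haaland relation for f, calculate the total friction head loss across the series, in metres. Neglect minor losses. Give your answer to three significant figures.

Pipe 1: V = 2.948 m/s, Re = 3.48×10^5, ε/D = 4.53×10^-4, f = 0.01762, h_1 = f(L/D)V²/2g = 122.1 m
Pipe 2: V = 0.1394 m/s, Re = 7.56×10^4, ε/D = 2.97×10^-4, f = 0.02007, h_2 = f(L/D)V²/2g = 0.03623 m
Pipe 3: V = 0.2366 m/s, Re = 9.85×10^4, ε/D = 3.39×10^-4, f = 0.01941, h_3 = f(L/D)V²/2g = 0.1704 m
Series → Q common, losses add: H = Σh = 122.3 m

H ≈ 122 m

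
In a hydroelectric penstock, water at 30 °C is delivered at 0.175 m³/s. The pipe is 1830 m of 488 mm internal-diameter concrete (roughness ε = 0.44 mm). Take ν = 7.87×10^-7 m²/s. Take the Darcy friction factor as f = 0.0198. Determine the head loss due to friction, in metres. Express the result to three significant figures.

h_f ≈ 3.31 m

V = 4Q/(πD²) = 4·0.175/(π·0.488²) = 0.9356 m/s
h_f = f(L/D)V²/(2g) = 0.01980·(1830/0.488)·0.9356²/(2·9.81) = 3.313 m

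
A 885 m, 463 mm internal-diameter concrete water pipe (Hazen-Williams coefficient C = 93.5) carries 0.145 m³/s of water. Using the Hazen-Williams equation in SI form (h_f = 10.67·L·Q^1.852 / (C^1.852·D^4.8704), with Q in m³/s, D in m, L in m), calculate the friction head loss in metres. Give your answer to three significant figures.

h_f ≈ 2.52 m

h_f = 10.67·885·0.145^1.852 / (93.5^1.852·0.463^4.8704) = 2.516 m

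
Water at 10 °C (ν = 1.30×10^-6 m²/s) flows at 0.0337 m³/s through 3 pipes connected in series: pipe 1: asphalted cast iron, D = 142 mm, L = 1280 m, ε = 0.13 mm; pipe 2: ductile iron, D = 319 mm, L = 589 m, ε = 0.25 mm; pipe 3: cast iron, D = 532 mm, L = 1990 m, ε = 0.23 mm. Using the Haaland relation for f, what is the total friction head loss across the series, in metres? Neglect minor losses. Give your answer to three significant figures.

Pipe 1: V = 2.128 m/s, Re = 2.32×10^5, ε/D = 9.15×10^-4, f = 0.02040, h_1 = f(L/D)V²/2g = 42.44 m
Pipe 2: V = 0.4217 m/s, Re = 1.03×10^5, ε/D = 7.84×10^-4, f = 0.02111, h_2 = f(L/D)V²/2g = 0.3533 m
Pipe 3: V = 0.1516 m/s, Re = 6.20×10^4, ε/D = 4.32×10^-4, f = 0.02125, h_3 = f(L/D)V²/2g = 0.09310 m
Series → Q common, losses add: H = Σh = 42.89 m

H ≈ 42.9 m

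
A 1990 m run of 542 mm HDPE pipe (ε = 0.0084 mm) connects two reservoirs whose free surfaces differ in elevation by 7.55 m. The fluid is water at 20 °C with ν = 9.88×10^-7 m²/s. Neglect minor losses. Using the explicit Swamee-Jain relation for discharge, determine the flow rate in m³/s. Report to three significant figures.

Swamee-Jain (Type II): Q = -0.965·√(gD⁵h_f/L)·ln[ε/(3.7D) + √(3.17ν²L/(gD³h_f))]
√(gD⁵h_f/L) = √(9.81·0.542⁵·7.55/1990) = 0.04172
ε/(3.7D) = 4.19×10^-6; √(3.17ν²L/(gD³h_f)) = 2.29×10^-5
Q = -0.965·0.04172·ln(2.704×10^-5) = 0.4235 m³/s
Check: V = 1.84 m/s, Re = 1.01×10^6, f = 0.01197, h_f = 7.55 m ≈ 7.55 m ✓

Q ≈ 0.423 m³/s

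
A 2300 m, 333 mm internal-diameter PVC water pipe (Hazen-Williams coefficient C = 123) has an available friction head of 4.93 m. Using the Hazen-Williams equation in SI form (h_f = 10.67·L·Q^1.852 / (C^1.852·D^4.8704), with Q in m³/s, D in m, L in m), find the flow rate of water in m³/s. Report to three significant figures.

Q ≈ 0.0688 m³/s

Rearranging: Q = [h_f·C^1.852·D^4.8704 / (10.67·L)]^(1/1.852)
Q = [4.93·123^1.852·0.333^4.8704 / (10.67·2300)]^0.540 = 0.06883 m³/s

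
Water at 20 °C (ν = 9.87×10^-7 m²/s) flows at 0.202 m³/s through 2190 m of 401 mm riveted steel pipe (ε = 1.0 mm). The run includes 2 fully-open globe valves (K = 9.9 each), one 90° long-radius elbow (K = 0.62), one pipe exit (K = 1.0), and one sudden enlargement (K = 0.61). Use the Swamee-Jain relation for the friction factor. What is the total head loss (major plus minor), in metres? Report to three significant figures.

H_L ≈ 20.8 m

V = 4Q/(πD²) = 1.599 m/s; V²/2g = 0.1304 m
Re = 6.50×10^5, ε/D = 0.00249 → f = 0.02519 (Swamee-Jain)
Major: h_f = f(L/D)·V²/2g = 0.02519·5461·0.1304 = 17.94 m
Minor: ΣK = 22.0; h_m = ΣK·V²/2g = 2.873 m
Total H_L = 17.94 + 2.873 = 20.81 m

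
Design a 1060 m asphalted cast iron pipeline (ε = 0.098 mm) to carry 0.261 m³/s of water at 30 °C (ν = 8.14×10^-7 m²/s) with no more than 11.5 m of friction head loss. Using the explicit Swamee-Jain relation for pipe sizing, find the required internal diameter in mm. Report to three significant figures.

Swamee-Jain (Type III): D = 0.66·[ε^1.25·(LQ²/(gh_f))^4.75 + ν·Q^9.4·(L/(gh_f))^5.2]^0.04
LQ²/(gh_f) = 0.6401; L/(gh_f) = 9.396
Term 1 = ε^1.25·(…)^4.75 = 1.17×10^-6; Term 2 = ν·Q^9.4·(…)^5.2 = 3.06×10^-7
D = 0.66·(1.17×10^-6 + 3.06×10^-7)^0.04 = 0.3858 m = 386 mm
Check: V = 2.23 m/s, Re = 1.06×10^6, f = 0.01529, h_f = 10.7 m ≈ 11.5 m ✓

D ≈ 386 mm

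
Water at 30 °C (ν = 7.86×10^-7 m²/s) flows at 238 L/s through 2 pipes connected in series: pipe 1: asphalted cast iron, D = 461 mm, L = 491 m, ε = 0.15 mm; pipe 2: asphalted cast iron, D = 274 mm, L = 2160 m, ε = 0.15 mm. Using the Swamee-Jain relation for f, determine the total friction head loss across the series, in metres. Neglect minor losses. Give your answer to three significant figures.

H ≈ 116 m

Pipe 1: V = 1.426 m/s, Re = 8.36×10^5, ε/D = 3.25×10^-4, f = 0.01610, h_1 = f(L/D)V²/2g = 1.777 m
Pipe 2: V = 4.036 m/s, Re = 1.41×10^6, ε/D = 5.47×10^-4, f = 0.01747, h_2 = f(L/D)V²/2g = 114.3 m
Series → Q common, losses add: H = Σh = 116.1 m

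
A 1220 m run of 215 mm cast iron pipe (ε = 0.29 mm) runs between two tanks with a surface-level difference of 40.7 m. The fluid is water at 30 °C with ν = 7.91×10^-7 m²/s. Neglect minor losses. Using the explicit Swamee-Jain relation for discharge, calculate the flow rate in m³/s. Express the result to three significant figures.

Q ≈ 0.0929 m³/s

Swamee-Jain (Type II): Q = -0.965·√(gD⁵h_f/L)·ln[ε/(3.7D) + √(3.17ν²L/(gD³h_f))]
√(gD⁵h_f/L) = √(9.81·0.215⁵·40.7/1220) = 0.01226
ε/(3.7D) = 3.65×10^-4; √(3.17ν²L/(gD³h_f)) = 2.47×10^-5
Q = -0.965·0.01226·ln(3.892×10^-4) = 0.09290 m³/s
Check: V = 2.56 m/s, Re = 6.96×10^5, f = 0.02160, h_f = 40.9 m ≈ 40.7 m ✓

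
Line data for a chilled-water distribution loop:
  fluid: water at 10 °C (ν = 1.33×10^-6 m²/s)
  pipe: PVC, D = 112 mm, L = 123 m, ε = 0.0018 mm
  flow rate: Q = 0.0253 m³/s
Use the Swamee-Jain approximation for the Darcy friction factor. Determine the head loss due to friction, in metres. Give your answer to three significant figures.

h_f ≈ 5.70 m

V = 4Q/(πD²) = 4·0.0253/(π·0.112²) = 2.568 m/s
Re = VD/ν = 2.568·0.112/1.33×10^-6 = 2.16×10^5 → turbulent
ε/D = 0.0018/112 = 1.61×10^-5
Swamee-Jain: f = 0.01545
h_f = f(L/D)V²/(2g) = 0.01545·(123/0.112)·2.568²/(2·9.81) = 5.704 m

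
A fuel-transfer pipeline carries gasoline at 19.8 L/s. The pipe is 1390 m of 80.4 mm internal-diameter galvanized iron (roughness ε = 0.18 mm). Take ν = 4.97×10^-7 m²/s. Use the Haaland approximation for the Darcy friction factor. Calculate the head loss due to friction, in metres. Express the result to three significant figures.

h_f ≈ 327 m

V = 4Q/(πD²) = 4·0.0198/(π·0.0804²) = 3.900 m/s
Re = VD/ν = 3.900·0.0804/4.97×10^-7 = 6.31×10^5 → turbulent
ε/D = 0.18/80.4 = 0.00224
Haaland: f = 0.02442
h_f = f(L/D)V²/(2g) = 0.02442·(1390/0.0804)·3.900²/(2·9.81) = 327.3 m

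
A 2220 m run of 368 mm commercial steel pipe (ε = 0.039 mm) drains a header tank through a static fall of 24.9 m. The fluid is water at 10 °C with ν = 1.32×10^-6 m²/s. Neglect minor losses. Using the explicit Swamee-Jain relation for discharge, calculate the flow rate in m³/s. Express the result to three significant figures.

Q ≈ 0.255 m³/s

Swamee-Jain (Type II): Q = -0.965·√(gD⁵h_f/L)·ln[ε/(3.7D) + √(3.17ν²L/(gD³h_f))]
√(gD⁵h_f/L) = √(9.81·0.368⁵·24.9/2220) = 0.02725
ε/(3.7D) = 2.86×10^-5; √(3.17ν²L/(gD³h_f)) = 3.17×10^-5
Q = -0.965·0.02725·ln(6.038×10^-5) = 0.2555 m³/s
Check: V = 2.40 m/s, Re = 6.70×10^5, f = 0.01409, h_f = 25.0 m ≈ 24.9 m ✓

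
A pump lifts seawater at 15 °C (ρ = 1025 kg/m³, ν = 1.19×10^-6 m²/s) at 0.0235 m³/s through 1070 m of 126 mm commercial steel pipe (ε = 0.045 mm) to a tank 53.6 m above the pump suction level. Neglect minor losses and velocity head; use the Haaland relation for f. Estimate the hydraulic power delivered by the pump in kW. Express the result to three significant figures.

V = 4Q/(πD²) = 1.885 m/s; Re = 2.00×10^5; ε/D = 3.57×10^-4; f = 0.01785
h_f = f(L/D)V²/2g = 27.44 m
Total head H = z + h_f = 53.6 + 27.44 = 81.04 m
P_hyd = ρgQH = 1025·9.81·0.0235·81.04 = 19.15 kW

P_hyd ≈ 19.2 kW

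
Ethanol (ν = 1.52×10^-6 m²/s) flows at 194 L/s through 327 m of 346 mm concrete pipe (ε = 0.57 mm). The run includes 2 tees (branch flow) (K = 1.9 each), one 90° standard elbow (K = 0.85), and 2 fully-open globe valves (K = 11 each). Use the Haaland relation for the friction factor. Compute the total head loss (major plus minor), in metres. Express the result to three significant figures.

V = 4Q/(πD²) = 2.063 m/s; V²/2g = 0.2170 m
Re = 4.70×10^5, ε/D = 0.00165 → f = 0.02269 (Haaland)
Major: h_f = f(L/D)·V²/2g = 0.02269·945.1·0.2170 = 4.654 m
Minor: ΣK = 26.6; h_m = ΣK·V²/2g = 5.783 m
Total H_L = 4.654 + 5.783 = 10.44 m

H_L ≈ 10.4 m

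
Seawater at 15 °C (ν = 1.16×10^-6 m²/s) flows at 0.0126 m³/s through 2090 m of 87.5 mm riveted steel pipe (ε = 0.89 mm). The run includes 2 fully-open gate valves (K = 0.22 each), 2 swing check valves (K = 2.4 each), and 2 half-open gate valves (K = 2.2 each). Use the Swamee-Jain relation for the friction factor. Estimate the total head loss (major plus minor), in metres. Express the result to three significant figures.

V = 4Q/(πD²) = 2.095 m/s; V²/2g = 0.2238 m
Re = 1.58×10^5, ε/D = 0.0102 → f = 0.03868 (Swamee-Jain)
Major: h_f = f(L/D)·V²/2g = 0.03868·23886·0.2238 = 206.8 m
Minor: ΣK = 9.64; h_m = ΣK·V²/2g = 2.157 m
Total H_L = 206.8 + 2.157 = 208.9 m

H_L ≈ 209 m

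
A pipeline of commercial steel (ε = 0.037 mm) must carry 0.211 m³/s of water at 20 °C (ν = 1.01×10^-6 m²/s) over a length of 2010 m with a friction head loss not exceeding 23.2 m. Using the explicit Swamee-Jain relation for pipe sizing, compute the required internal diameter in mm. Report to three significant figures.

D ≈ 342 mm

Swamee-Jain (Type III): D = 0.66·[ε^1.25·(LQ²/(gh_f))^4.75 + ν·Q^9.4·(L/(gh_f))^5.2]^0.04
LQ²/(gh_f) = 0.3932; L/(gh_f) = 8.832
Term 1 = ε^1.25·(…)^4.75 = 3.42×10^-8; Term 2 = ν·Q^9.4·(…)^5.2 = 3.73×10^-8
D = 0.66·(3.42×10^-8 + 3.73×10^-8)^0.04 = 0.3418 m = 342 mm
Check: V = 2.30 m/s, Re = 7.78×10^5, f = 0.01392, h_f = 22.1 m ≈ 23.2 m ✓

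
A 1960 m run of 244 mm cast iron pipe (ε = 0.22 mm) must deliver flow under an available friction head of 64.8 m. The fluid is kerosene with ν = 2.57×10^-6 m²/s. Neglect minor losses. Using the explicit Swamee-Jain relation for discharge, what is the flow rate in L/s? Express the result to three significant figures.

Swamee-Jain (Type II): Q = -0.965·√(gD⁵h_f/L)·ln[ε/(3.7D) + √(3.17ν²L/(gD³h_f))]
√(gD⁵h_f/L) = √(9.81·0.244⁵·64.8/1960) = 0.01675
ε/(3.7D) = 2.44×10^-4; √(3.17ν²L/(gD³h_f)) = 6.67×10^-5
Q = -0.965·0.01675·ln(3.103×10^-4) = 0.1306 m³/s
Check: V = 2.79 m/s, Re = 2.65×10^5, f = 0.02046, h_f = 65.3 m ≈ 64.8 m ✓

Q ≈ 131 L/s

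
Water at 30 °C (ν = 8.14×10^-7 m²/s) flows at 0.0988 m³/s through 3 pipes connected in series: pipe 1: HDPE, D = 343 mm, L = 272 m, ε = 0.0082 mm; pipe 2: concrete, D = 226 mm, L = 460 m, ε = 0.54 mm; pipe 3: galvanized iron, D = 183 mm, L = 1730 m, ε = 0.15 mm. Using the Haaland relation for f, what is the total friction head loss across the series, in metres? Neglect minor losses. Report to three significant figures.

H ≈ 146 m

Pipe 1: V = 1.069 m/s, Re = 4.51×10^5, ε/D = 2.39×10^-5, f = 0.01357, h_1 = f(L/D)V²/2g = 0.6273 m
Pipe 2: V = 2.463 m/s, Re = 6.84×10^5, ε/D = 0.00239, f = 0.02483, h_2 = f(L/D)V²/2g = 15.62 m
Pipe 3: V = 3.756 m/s, Re = 8.44×10^5, ε/D = 8.20×10^-4, f = 0.01912, h_3 = f(L/D)V²/2g = 130.0 m
Series → Q common, losses add: H = Σh = 146.2 m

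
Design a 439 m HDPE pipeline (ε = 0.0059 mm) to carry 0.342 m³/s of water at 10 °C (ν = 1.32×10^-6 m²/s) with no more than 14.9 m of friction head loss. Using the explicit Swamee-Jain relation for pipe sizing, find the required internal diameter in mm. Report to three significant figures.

Swamee-Jain (Type III): D = 0.66·[ε^1.25·(LQ²/(gh_f))^4.75 + ν·Q^9.4·(L/(gh_f))^5.2]^0.04
LQ²/(gh_f) = 0.3513; L/(gh_f) = 3.003
Term 1 = ε^1.25·(…)^4.75 = 2.02×10^-9; Term 2 = ν·Q^9.4·(…)^5.2 = 1.67×10^-8
D = 0.66·(2.02×10^-9 + 1.67×10^-8)^0.04 = 0.3240 m = 324 mm
Check: V = 4.15 m/s, Re = 1.02×10^6, f = 0.01201, h_f = 14.3 m ≈ 14.9 m ✓

D ≈ 324 mm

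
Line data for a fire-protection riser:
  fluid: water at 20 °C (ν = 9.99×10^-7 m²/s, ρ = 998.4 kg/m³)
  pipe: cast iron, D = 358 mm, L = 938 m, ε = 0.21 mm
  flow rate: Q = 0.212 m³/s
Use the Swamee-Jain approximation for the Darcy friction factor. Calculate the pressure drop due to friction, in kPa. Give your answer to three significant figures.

V = 4Q/(πD²) = 4·0.212/(π·0.358²) = 2.106 m/s
Re = VD/ν = 2.106·0.358/9.99×10^-7 = 7.55×10^5 → turbulent
ε/D = 0.21/358 = 5.87×10^-4
Swamee-Jain: f = 0.01801
h_f = f(L/D)V²/(2g) = 0.01801·(938/0.358)·2.106²/(2·9.81) = 10.67 m
Δp = ρg·h_f = 998.4·9.81·10.67 = 104.5 kPa

Δp ≈ 104 kPa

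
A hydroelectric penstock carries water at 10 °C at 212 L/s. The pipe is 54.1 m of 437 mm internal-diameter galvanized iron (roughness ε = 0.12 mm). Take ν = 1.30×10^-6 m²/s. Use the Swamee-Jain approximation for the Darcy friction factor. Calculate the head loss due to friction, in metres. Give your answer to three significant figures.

h_f ≈ 0.205 m

V = 4Q/(πD²) = 4·0.212/(π·0.437²) = 1.413 m/s
Re = VD/ν = 1.413·0.437/1.30×10^-6 = 4.75×10^5 → turbulent
ε/D = 0.12/437 = 2.75×10^-4
Swamee-Jain: f = 0.01623
h_f = f(L/D)V²/(2g) = 0.01623·(54.1/0.437)·1.413²/(2·9.81) = 0.2046 m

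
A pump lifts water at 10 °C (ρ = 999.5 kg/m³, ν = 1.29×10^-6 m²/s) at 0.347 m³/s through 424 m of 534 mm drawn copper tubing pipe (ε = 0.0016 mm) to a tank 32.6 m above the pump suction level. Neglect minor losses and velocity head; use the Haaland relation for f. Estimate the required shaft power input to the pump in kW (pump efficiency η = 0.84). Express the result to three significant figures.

P_shaft ≈ 137 kW

V = 4Q/(πD²) = 1.549 m/s; Re = 6.41×10^5; ε/D = 3.00×10^-6; f = 0.01254
h_f = f(L/D)V²/2g = 1.218 m
Total head H = z + h_f = 32.6 + 1.218 = 33.82 m
P_hyd = ρgQH = 999.5·9.81·0.347·33.82 = 115.1 kW
P_shaft = P_hyd/η = 115.1/0.84 = 137.0 kW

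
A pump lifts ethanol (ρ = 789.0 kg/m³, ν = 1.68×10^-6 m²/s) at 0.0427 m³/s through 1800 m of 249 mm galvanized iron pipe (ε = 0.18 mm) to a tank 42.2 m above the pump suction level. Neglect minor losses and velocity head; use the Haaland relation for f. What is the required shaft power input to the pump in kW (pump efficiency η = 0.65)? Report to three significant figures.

V = 4Q/(πD²) = 0.8769 m/s; Re = 1.30×10^5; ε/D = 7.23×10^-4; f = 0.02042
h_f = f(L/D)V²/2g = 5.785 m
Total head H = z + h_f = 42.2 + 5.785 = 47.98 m
P_hyd = ρgQH = 789.0·9.81·0.0427·47.98 = 15.86 kW
P_shaft = P_hyd/η = 15.86/0.65 = 24.40 kW

P_shaft ≈ 24.4 kW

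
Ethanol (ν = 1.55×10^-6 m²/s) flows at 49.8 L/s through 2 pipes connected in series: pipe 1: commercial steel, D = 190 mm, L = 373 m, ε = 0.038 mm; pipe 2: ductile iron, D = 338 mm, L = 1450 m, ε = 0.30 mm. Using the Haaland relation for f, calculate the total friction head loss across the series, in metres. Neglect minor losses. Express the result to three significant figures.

Pipe 1: V = 1.756 m/s, Re = 2.15×10^5, ε/D = 2.00×10^-4, f = 0.01671, h_1 = f(L/D)V²/2g = 5.158 m
Pipe 2: V = 0.5550 m/s, Re = 1.21×10^5, ε/D = 8.88×10^-4, f = 0.02120, h_2 = f(L/D)V²/2g = 1.428 m
Series → Q common, losses add: H = Σh = 6.586 m

H ≈ 6.59 m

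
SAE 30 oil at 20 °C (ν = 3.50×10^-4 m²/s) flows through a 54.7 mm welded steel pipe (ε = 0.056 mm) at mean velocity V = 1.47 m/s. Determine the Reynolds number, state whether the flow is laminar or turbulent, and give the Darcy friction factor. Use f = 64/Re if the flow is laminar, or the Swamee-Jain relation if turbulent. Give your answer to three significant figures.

Re ≈ 230; laminar; f = 64/Re ≈ 0.279

Re = VD/ν = 1.470·0.0547/3.50×10^-4 = 230
Re < 2300 → laminar → f = 64/Re = 0.2786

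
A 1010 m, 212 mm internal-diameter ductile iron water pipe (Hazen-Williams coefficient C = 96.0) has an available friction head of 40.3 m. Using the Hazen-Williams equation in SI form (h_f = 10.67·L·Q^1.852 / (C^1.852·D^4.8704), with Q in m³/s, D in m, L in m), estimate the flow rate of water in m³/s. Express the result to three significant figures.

Rearranging: Q = [h_f·C^1.852·D^4.8704 / (10.67·L)]^(1/1.852)
Q = [40.3·96.0^1.852·0.212^4.8704 / (10.67·1010)]^0.540 = 0.07945 m³/s

Q ≈ 0.0794 m³/s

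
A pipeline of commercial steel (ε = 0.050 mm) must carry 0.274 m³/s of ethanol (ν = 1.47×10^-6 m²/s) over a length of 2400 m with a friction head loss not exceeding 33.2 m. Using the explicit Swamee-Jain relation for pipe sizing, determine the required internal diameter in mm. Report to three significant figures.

D ≈ 369 mm

Swamee-Jain (Type III): D = 0.66·[ε^1.25·(LQ²/(gh_f))^4.75 + ν·Q^9.4·(L/(gh_f))^5.2]^0.04
LQ²/(gh_f) = 0.5532; L/(gh_f) = 7.369
Term 1 = ε^1.25·(…)^4.75 = 2.53×10^-7; Term 2 = ν·Q^9.4·(…)^5.2 = 2.47×10^-7
D = 0.66·(2.53×10^-7 + 2.47×10^-7)^0.04 = 0.3694 m = 369 mm
Check: V = 2.56 m/s, Re = 6.42×10^5, f = 0.01451, h_f = 31.4 m ≈ 33.2 m ✓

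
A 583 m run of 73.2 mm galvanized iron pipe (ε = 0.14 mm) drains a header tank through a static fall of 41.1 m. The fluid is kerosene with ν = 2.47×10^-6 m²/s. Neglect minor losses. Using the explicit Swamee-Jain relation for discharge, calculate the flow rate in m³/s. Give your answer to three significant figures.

Swamee-Jain (Type II): Q = -0.965·√(gD⁵h_f/L)·ln[ε/(3.7D) + √(3.17ν²L/(gD³h_f))]
√(gD⁵h_f/L) = √(9.81·0.0732⁵·41.1/583) = 0.001206
ε/(3.7D) = 5.17×10^-4; √(3.17ν²L/(gD³h_f)) = 2.67×10^-4
Q = -0.965·0.001206·ln(7.839×10^-4) = 0.008320 m³/s
Check: V = 1.98 m/s, Re = 5.86×10^4, f = 0.02616, h_f = 41.5 m ≈ 41.1 m ✓

Q ≈ 0.00832 m³/s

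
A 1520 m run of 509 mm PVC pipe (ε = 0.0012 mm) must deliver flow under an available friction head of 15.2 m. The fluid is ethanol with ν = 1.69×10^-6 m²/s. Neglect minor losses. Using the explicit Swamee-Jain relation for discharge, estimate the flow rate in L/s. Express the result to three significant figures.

Swamee-Jain (Type II): Q = -0.965·√(gD⁵h_f/L)·ln[ε/(3.7D) + √(3.17ν²L/(gD³h_f))]
√(gD⁵h_f/L) = √(9.81·0.509⁵·15.2/1520) = 0.05789
ε/(3.7D) = 6.37×10^-7; √(3.17ν²L/(gD³h_f)) = 2.65×10^-5
Q = -0.965·0.05789·ln(2.709×10^-5) = 0.5875 m³/s
Check: V = 2.89 m/s, Re = 8.70×10^5, f = 0.01194, h_f = 15.1 m ≈ 15.2 m ✓

Q ≈ 588 L/s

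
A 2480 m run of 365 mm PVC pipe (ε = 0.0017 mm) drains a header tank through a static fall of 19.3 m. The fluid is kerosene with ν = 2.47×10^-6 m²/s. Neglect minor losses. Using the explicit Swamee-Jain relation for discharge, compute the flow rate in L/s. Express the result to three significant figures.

Q ≈ 204 L/s

Swamee-Jain (Type II): Q = -0.965·√(gD⁵h_f/L)·ln[ε/(3.7D) + √(3.17ν²L/(gD³h_f))]
√(gD⁵h_f/L) = √(9.81·0.365⁵·19.3/2480) = 0.02224
ε/(3.7D) = 1.26×10^-6; √(3.17ν²L/(gD³h_f)) = 7.22×10^-5
Q = -0.965·0.02224·ln(7.344×10^-5) = 0.2043 m³/s
Check: V = 1.95 m/s, Re = 2.89×10^5, f = 0.01453, h_f = 19.2 m ≈ 19.3 m ✓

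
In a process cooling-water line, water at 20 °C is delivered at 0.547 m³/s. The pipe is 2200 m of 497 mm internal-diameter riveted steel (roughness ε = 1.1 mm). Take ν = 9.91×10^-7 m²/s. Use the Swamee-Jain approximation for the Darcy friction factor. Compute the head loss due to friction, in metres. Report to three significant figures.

h_f ≈ 43.5 m

V = 4Q/(πD²) = 4·0.547/(π·0.497²) = 2.820 m/s
Re = VD/ν = 2.820·0.497/9.91×10^-7 = 1.41×10^6 → turbulent
ε/D = 1.1/497 = 0.00221
Swamee-Jain: f = 0.02424
h_f = f(L/D)V²/(2g) = 0.02424·(2200/0.497)·2.820²/(2·9.81) = 43.49 m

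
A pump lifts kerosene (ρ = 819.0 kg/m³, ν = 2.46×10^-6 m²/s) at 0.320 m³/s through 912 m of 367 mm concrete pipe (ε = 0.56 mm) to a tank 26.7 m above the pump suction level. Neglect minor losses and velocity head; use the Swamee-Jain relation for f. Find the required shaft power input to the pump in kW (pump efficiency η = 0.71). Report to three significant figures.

P_shaft ≈ 191 kW

V = 4Q/(πD²) = 3.025 m/s; Re = 4.51×10^5; ε/D = 0.00153; f = 0.02244
h_f = f(L/D)V²/2g = 26.00 m
Total head H = z + h_f = 26.7 + 26.00 = 52.70 m
P_hyd = ρgQH = 819.0·9.81·0.320·52.70 = 135.5 kW
P_shaft = P_hyd/η = 135.5/0.71 = 190.8 kW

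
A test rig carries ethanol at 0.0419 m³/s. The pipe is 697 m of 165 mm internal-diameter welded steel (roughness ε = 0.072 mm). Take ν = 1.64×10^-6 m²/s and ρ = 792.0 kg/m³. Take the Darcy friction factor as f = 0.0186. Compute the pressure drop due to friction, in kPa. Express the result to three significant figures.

V = 4Q/(πD²) = 4·0.0419/(π·0.165²) = 1.960 m/s
h_f = f(L/D)V²/(2g) = 0.01860·(697/0.165)·1.960²/(2·9.81) = 15.38 m
Δp = ρg·h_f = 792.0·9.81·15.38 = 119.5 kPa

Δp ≈ 119 kPa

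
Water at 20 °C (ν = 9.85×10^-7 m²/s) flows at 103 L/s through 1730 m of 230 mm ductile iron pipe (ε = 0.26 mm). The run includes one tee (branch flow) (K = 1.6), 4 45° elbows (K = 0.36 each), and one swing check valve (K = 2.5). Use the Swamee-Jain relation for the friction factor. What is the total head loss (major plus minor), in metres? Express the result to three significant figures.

H_L ≈ 50.8 m

V = 4Q/(πD²) = 2.479 m/s; V²/2g = 0.3132 m
Re = 5.79×10^5, ε/D = 0.00113 → f = 0.02082 (Swamee-Jain)
Major: h_f = f(L/D)·V²/2g = 0.02082·7522·0.3132 = 49.07 m
Minor: ΣK = 5.54; h_m = ΣK·V²/2g = 1.735 m
Total H_L = 49.07 + 1.735 = 50.80 m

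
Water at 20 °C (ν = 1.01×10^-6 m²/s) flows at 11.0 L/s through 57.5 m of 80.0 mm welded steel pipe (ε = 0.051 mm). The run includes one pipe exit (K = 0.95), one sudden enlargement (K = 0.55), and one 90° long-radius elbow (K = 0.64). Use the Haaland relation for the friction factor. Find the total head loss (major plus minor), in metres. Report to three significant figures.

V = 4Q/(πD²) = 2.188 m/s; V²/2g = 0.2441 m
Re = 1.73×10^5, ε/D = 6.37×10^-4 → f = 0.01955 (Haaland)
Major: h_f = f(L/D)·V²/2g = 0.01955·718.8·0.2441 = 3.429 m
Minor: ΣK = 2.14; h_m = ΣK·V²/2g = 0.5223 m
Total H_L = 3.429 + 0.5223 = 3.951 m

H_L ≈ 3.95 m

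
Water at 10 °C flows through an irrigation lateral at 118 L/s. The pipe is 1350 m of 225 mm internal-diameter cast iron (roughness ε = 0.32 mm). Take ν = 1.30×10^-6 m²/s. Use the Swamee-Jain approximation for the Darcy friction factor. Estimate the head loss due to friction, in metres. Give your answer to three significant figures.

h_f ≈ 59.3 m

V = 4Q/(πD²) = 4·0.118/(π·0.225²) = 2.968 m/s
Re = VD/ν = 2.968·0.225/1.30×10^-6 = 5.14×10^5 → turbulent
ε/D = 0.32/225 = 0.00142
Swamee-Jain: f = 0.02201
h_f = f(L/D)V²/(2g) = 0.02201·(1350/0.225)·2.968²/(2·9.81) = 59.27 m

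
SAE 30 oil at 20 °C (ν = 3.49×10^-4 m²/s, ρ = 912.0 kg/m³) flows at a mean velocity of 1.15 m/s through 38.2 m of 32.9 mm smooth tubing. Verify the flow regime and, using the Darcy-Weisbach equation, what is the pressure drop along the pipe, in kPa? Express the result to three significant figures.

Re = VD/ν = 1.15·0.03290/3.49×10^-4 = 108 → laminar (Re < 2300)
f = 64/Re = 0.5904
h_f = f(L/D)V²/(2g) = 0.5904·(38.2/0.03290)·1.15²/(2·9.81) = 46.20 m
Δp = ρg·h_f = 912.0·9.81·46.20 = 413.4 kPa

Δp ≈ 413 kPa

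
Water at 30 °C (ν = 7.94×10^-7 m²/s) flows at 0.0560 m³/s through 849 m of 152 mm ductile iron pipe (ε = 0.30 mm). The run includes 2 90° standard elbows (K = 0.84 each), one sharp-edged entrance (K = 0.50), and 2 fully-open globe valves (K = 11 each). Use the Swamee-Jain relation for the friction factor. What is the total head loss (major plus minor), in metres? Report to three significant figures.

H_L ≈ 76.1 m

V = 4Q/(πD²) = 3.086 m/s; V²/2g = 0.4854 m
Re = 5.91×10^5, ε/D = 0.00197 → f = 0.02376 (Swamee-Jain)
Major: h_f = f(L/D)·V²/2g = 0.02376·5586·0.4854 = 64.41 m
Minor: ΣK = 24.2; h_m = ΣK·V²/2g = 11.74 m
Total H_L = 64.41 + 11.74 = 76.15 m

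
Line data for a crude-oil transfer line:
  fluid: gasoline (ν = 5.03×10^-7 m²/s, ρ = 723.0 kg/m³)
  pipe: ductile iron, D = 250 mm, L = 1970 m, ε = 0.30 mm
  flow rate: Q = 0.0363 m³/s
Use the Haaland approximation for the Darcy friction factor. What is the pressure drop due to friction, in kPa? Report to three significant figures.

Δp ≈ 33.0 kPa

V = 4Q/(πD²) = 4·0.0363/(π·0.250²) = 0.7395 m/s
Re = VD/ν = 0.7395·0.250/5.03×10^-7 = 3.68×10^5 → turbulent
ε/D = 0.30/250 = 0.00120
Haaland: f = 0.02120
h_f = f(L/D)V²/(2g) = 0.02120·(1970/0.250)·0.7395²/(2·9.81) = 4.655 m
Δp = ρg·h_f = 723.0·9.81·4.655 = 33.02 kPa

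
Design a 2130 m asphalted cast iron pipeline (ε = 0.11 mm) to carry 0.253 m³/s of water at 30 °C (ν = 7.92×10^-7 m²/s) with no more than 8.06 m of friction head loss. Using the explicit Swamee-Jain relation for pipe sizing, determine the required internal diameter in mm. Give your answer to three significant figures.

D ≈ 470 mm

Swamee-Jain (Type III): D = 0.66·[ε^1.25·(LQ²/(gh_f))^4.75 + ν·Q^9.4·(L/(gh_f))^5.2]^0.04
LQ²/(gh_f) = 1.724; L/(gh_f) = 26.94
Term 1 = ε^1.25·(…)^4.75 = 1.50×10^-4; Term 2 = ν·Q^9.4·(…)^5.2 = 5.32×10^-5
D = 0.66·(1.50×10^-4 + 5.32×10^-5)^0.04 = 0.4697 m = 470 mm
Check: V = 1.46 m/s, Re = 8.66×10^5, f = 0.01525, h_f = 7.51 m ≈ 8.06 m ✓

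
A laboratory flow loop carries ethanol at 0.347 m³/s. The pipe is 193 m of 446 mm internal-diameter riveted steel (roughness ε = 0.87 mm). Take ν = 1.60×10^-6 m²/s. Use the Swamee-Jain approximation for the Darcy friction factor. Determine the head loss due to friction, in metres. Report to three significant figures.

V = 4Q/(πD²) = 4·0.347/(π·0.446²) = 2.221 m/s
Re = VD/ν = 2.221·0.446/1.60×10^-6 = 6.19×10^5 → turbulent
ε/D = 0.87/446 = 0.00195
Swamee-Jain: f = 0.02367
h_f = f(L/D)V²/(2g) = 0.02367·(193/0.446)·2.221²/(2·9.81) = 2.575 m

h_f ≈ 2.58 m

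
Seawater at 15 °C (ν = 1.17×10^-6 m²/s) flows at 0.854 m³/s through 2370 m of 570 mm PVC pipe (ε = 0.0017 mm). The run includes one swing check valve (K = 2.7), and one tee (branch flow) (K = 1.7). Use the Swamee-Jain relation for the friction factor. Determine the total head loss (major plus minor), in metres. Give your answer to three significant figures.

H_L ≈ 28.2 m

V = 4Q/(πD²) = 3.347 m/s; V²/2g = 0.5709 m
Re = 1.63×10^6, ε/D = 2.98×10^-6 → f = 0.01081 (Swamee-Jain)
Major: h_f = f(L/D)·V²/2g = 0.01081·4158·0.5709 = 25.66 m
Minor: ΣK = 4.40; h_m = ΣK·V²/2g = 2.512 m
Total H_L = 25.66 + 2.512 = 28.17 m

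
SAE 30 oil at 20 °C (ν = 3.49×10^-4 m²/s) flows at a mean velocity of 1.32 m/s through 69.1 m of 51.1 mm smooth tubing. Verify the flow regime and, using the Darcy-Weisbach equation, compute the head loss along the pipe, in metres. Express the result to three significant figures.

Re = VD/ν = 1.32·0.05110/3.49×10^-4 = 193 → laminar (Re < 2300)
f = 64/Re = 0.3311
h_f = f(L/D)V²/(2g) = 0.3311·(69.1/0.05110)·1.32²/(2·9.81) = 39.77 m

h_f ≈ 39.8 m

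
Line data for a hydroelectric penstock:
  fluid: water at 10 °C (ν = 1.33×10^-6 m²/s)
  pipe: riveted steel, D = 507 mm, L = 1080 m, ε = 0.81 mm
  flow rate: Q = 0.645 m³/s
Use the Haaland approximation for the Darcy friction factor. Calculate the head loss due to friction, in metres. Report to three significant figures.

V = 4Q/(πD²) = 4·0.645/(π·0.507²) = 3.195 m/s
Re = VD/ν = 3.195·0.507/1.33×10^-6 = 1.22×10^6 → turbulent
ε/D = 0.81/507 = 0.00160
Haaland: f = 0.02228
h_f = f(L/D)V²/(2g) = 0.02228·(1080/0.507)·3.195²/(2·9.81) = 24.69 m

h_f ≈ 24.7 m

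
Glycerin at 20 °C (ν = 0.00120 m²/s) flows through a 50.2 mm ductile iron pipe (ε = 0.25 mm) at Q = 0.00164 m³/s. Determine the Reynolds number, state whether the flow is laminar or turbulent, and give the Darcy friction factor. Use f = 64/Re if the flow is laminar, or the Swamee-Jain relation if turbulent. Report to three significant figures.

V = 4Q/(πD²) = 0.8286 m/s
Re = VD/ν = 0.8286·0.0502/0.00120 = 34.7
Re < 2300 → laminar → f = 64/Re = 1.846

Re ≈ 34.7; laminar; f = 64/Re ≈ 1.85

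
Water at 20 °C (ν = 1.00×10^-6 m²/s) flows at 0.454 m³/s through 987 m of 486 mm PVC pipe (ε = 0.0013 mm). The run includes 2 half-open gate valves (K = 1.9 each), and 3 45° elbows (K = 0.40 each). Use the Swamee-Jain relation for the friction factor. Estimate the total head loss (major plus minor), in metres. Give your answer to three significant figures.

V = 4Q/(πD²) = 2.447 m/s; V²/2g = 0.3053 m
Re = 1.19×10^6, ε/D = 2.67×10^-6 → f = 0.01135 (Swamee-Jain)
Major: h_f = f(L/D)·V²/2g = 0.01135·2031·0.3053 = 7.037 m
Minor: ΣK = 5.00; h_m = ΣK·V²/2g = 1.526 m
Total H_L = 7.037 + 1.526 = 8.563 m

H_L ≈ 8.56 m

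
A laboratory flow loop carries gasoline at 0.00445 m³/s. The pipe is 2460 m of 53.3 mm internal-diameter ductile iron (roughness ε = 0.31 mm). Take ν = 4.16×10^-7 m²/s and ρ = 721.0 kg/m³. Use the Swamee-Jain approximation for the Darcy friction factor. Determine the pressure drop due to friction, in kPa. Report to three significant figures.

V = 4Q/(πD²) = 4·0.00445/(π·0.0533²) = 1.994 m/s
Re = VD/ν = 1.994·0.0533/4.16×10^-7 = 2.56×10^5 → turbulent
ε/D = 0.31/53.3 = 0.00582
Swamee-Jain: f = 0.03229
h_f = f(L/D)V²/(2g) = 0.03229·(2460/0.0533)·1.994²/(2·9.81) = 302.1 m
Δp = ρg·h_f = 721.0·9.81·302.1 = 2137 kPa

Δp ≈ 2140 kPa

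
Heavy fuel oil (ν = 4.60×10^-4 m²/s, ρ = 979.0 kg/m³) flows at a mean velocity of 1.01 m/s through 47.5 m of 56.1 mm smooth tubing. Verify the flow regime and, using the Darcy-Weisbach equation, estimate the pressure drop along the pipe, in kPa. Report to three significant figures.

Δp ≈ 220 kPa

Re = VD/ν = 1.01·0.05610/4.60×10^-4 = 123 → laminar (Re < 2300)
f = 64/Re = 0.5196
h_f = f(L/D)V²/(2g) = 0.5196·(47.5/0.05610)·1.01²/(2·9.81) = 22.87 m
Δp = ρg·h_f = 979.0·9.81·22.87 = 219.7 kPa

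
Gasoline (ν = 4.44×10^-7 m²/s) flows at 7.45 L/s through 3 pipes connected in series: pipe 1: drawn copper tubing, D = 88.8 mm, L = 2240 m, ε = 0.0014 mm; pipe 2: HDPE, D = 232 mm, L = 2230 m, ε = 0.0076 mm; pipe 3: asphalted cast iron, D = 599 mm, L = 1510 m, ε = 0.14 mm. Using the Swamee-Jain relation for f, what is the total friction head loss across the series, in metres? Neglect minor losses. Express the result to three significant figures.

H ≈ 28.5 m

Pipe 1: V = 1.203 m/s, Re = 2.41×10^5, ε/D = 1.58×10^-5, f = 0.01515, h_1 = f(L/D)V²/2g = 28.18 m
Pipe 2: V = 0.1762 m/s, Re = 9.21×10^4, ε/D = 3.28×10^-5, f = 0.01836, h_2 = f(L/D)V²/2g = 0.2794 m
Pipe 3: V = 0.02644 m/s, Re = 3.57×10^4, ε/D = 2.34×10^-4, f = 0.02321, h_3 = f(L/D)V²/2g = 0.002084 m
Series → Q common, losses add: H = Σh = 28.47 m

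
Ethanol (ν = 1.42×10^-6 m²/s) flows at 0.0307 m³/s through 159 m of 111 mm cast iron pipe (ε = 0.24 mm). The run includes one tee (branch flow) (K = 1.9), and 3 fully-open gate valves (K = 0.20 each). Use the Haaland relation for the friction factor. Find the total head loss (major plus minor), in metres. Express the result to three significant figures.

V = 4Q/(πD²) = 3.173 m/s; V²/2g = 0.5130 m
Re = 2.48×10^5, ε/D = 0.00216 → f = 0.02457 (Haaland)
Major: h_f = f(L/D)·V²/2g = 0.02457·1432·0.5130 = 18.05 m
Minor: ΣK = 2.50; h_m = ΣK·V²/2g = 1.282 m
Total H_L = 18.05 + 1.282 = 19.34 m

H_L ≈ 19.3 m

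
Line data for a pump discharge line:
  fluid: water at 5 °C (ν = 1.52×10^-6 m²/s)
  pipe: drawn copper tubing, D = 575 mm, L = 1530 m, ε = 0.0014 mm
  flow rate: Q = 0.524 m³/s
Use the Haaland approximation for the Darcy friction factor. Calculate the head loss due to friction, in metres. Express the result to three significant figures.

V = 4Q/(πD²) = 4·0.524/(π·0.575²) = 2.018 m/s
Re = VD/ν = 2.018·0.575/1.52×10^-6 = 7.63×10^5 → turbulent
ε/D = 0.0014/575 = 2.43×10^-6
Haaland: f = 0.01216
h_f = f(L/D)V²/(2g) = 0.01216·(1530/0.575)·2.018²/(2·9.81) = 6.717 m

h_f ≈ 6.72 m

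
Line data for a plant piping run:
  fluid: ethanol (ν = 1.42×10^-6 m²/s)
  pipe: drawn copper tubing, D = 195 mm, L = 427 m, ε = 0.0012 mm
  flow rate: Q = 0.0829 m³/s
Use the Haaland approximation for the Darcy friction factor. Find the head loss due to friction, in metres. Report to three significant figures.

h_f ≈ 11.8 m

V = 4Q/(πD²) = 4·0.0829/(π·0.195²) = 2.776 m/s
Re = VD/ν = 2.776·0.195/1.42×10^-6 = 3.81×10^5 → turbulent
ε/D = 0.0012/195 = 6.15×10^-6
Haaland: f = 0.01378
h_f = f(L/D)V²/(2g) = 0.01378·(427/0.195)·2.776²/(2·9.81) = 11.85 m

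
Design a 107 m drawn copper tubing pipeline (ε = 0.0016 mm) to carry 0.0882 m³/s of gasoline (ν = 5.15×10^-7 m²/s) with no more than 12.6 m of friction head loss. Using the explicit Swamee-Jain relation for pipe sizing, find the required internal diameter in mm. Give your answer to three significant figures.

D ≈ 145 mm

Swamee-Jain (Type III): D = 0.66·[ε^1.25·(LQ²/(gh_f))^4.75 + ν·Q^9.4·(L/(gh_f))^5.2]^0.04
LQ²/(gh_f) = 0.006734; L/(gh_f) = 0.8657
Term 1 = ε^1.25·(…)^4.75 = 2.75×10^-18; Term 2 = ν·Q^9.4·(…)^5.2 = 2.97×10^-17
D = 0.66·(2.75×10^-18 + 2.97×10^-17)^0.04 = 0.1445 m = 145 mm
Check: V = 5.37 m/s, Re = 1.51×10^6, f = 0.01119, h_f = 12.2 m ≈ 12.6 m ✓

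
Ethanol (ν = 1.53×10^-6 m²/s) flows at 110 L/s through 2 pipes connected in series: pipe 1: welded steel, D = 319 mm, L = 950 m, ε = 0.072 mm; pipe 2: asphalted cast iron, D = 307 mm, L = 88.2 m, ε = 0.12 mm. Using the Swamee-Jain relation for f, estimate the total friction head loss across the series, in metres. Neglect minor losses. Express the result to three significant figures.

Pipe 1: V = 1.376 m/s, Re = 2.87×10^5, ε/D = 2.26×10^-4, f = 0.01659, h_1 = f(L/D)V²/2g = 4.770 m
Pipe 2: V = 1.486 m/s, Re = 2.98×10^5, ε/D = 3.91×10^-4, f = 0.01768, h_2 = f(L/D)V²/2g = 0.5716 m
Series → Q common, losses add: H = Σh = 5.342 m

H ≈ 5.34 m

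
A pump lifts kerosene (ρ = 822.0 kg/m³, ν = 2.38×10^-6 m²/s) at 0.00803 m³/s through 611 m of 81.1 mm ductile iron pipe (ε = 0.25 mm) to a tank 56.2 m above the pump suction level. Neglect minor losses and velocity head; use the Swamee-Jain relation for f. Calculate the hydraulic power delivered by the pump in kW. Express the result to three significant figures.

V = 4Q/(πD²) = 1.554 m/s; Re = 5.30×10^4; ε/D = 0.00308; f = 0.02897
h_f = f(L/D)V²/2g = 26.88 m
Total head H = z + h_f = 56.2 + 26.88 = 83.08 m
P_hyd = ρgQH = 822.0·9.81·0.00803·83.08 = 5.380 kW

P_hyd ≈ 5.38 kW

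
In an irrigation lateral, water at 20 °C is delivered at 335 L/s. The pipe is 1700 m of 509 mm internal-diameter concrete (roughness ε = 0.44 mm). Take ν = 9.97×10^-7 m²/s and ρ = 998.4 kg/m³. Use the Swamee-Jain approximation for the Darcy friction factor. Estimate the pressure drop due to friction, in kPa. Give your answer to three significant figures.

Δp ≈ 87.9 kPa

V = 4Q/(πD²) = 4·0.335/(π·0.509²) = 1.646 m/s
Re = VD/ν = 1.646·0.509/9.97×10^-7 = 8.41×10^5 → turbulent
ε/D = 0.44/509 = 8.64×10^-4
Swamee-Jain: f = 0.01946
h_f = f(L/D)V²/(2g) = 0.01946·(1700/0.509)·1.646²/(2·9.81) = 8.978 m
Δp = ρg·h_f = 998.4·9.81·8.978 = 87.93 kPa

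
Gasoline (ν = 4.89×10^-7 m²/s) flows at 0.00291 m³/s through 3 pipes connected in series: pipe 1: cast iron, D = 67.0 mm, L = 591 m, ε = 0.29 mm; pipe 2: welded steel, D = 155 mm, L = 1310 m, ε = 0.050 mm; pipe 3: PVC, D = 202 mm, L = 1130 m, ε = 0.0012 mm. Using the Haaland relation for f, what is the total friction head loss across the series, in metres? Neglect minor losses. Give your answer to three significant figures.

H ≈ 9.45 m

Pipe 1: V = 0.8254 m/s, Re = 1.13×10^5, ε/D = 0.00433, f = 0.02997, h_1 = f(L/D)V²/2g = 9.179 m
Pipe 2: V = 0.1542 m/s, Re = 4.89×10^4, ε/D = 3.23×10^-4, f = 0.02179, h_2 = f(L/D)V²/2g = 0.2232 m
Pipe 3: V = 0.09080 m/s, Re = 3.75×10^4, ε/D = 5.94×10^-6, f = 0.02213, h_3 = f(L/D)V²/2g = 0.05203 m
Series → Q common, losses add: H = Σh = 9.454 m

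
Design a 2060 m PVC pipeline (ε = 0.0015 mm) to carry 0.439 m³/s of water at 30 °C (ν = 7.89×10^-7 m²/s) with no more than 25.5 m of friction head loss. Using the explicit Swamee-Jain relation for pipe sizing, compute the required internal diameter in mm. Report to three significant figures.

D ≈ 428 mm

Swamee-Jain (Type III): D = 0.66·[ε^1.25·(LQ²/(gh_f))^4.75 + ν·Q^9.4·(L/(gh_f))^5.2]^0.04
LQ²/(gh_f) = 1.587; L/(gh_f) = 8.235
Term 1 = ε^1.25·(…)^4.75 = 4.71×10^-7; Term 2 = ν·Q^9.4·(…)^5.2 = 1.98×10^-5
D = 0.66·(4.71×10^-7 + 1.98×10^-5)^0.04 = 0.4284 m = 428 mm
Check: V = 3.05 m/s, Re = 1.65×10^6, f = 0.01080, h_f = 24.6 m ≈ 25.5 m ✓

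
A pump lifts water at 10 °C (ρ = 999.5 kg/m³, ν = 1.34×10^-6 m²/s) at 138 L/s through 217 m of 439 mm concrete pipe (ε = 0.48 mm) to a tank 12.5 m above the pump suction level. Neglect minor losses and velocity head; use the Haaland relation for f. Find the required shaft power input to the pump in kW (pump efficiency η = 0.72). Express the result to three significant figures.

P_shaft ≈ 24.3 kW

V = 4Q/(πD²) = 0.9117 m/s; Re = 2.99×10^5; ε/D = 0.00109; f = 0.02091
h_f = f(L/D)V²/2g = 0.4379 m
Total head H = z + h_f = 12.5 + 0.4379 = 12.94 m
P_hyd = ρgQH = 999.5·9.81·0.138·12.94 = 17.51 kW
P_shaft = P_hyd/η = 17.51/0.72 = 24.31 kW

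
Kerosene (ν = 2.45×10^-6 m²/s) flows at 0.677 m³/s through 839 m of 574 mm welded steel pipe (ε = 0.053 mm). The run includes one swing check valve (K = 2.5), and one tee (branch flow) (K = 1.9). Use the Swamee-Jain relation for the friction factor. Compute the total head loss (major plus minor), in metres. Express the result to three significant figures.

V = 4Q/(πD²) = 2.616 m/s; V²/2g = 0.3489 m
Re = 6.13×10^5, ε/D = 9.23×10^-5 → f = 0.01405 (Swamee-Jain)
Major: h_f = f(L/D)·V²/2g = 0.01405·1462·0.3489 = 7.163 m
Minor: ΣK = 4.40; h_m = ΣK·V²/2g = 1.535 m
Total H_L = 7.163 + 1.535 = 8.698 m

H_L ≈ 8.70 m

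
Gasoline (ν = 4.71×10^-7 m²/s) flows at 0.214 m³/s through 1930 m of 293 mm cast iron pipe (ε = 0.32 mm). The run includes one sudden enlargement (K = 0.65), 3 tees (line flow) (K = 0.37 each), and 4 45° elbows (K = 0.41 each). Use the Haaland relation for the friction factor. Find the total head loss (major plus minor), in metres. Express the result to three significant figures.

V = 4Q/(πD²) = 3.174 m/s; V²/2g = 0.5134 m
Re = 1.97×10^6, ε/D = 0.00109 → f = 0.02023 (Haaland)
Major: h_f = f(L/D)·V²/2g = 0.02023·6587·0.5134 = 68.42 m
Minor: ΣK = 3.40; h_m = ΣK·V²/2g = 1.746 m
Total H_L = 68.42 + 1.746 = 70.17 m

H_L ≈ 70.2 m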